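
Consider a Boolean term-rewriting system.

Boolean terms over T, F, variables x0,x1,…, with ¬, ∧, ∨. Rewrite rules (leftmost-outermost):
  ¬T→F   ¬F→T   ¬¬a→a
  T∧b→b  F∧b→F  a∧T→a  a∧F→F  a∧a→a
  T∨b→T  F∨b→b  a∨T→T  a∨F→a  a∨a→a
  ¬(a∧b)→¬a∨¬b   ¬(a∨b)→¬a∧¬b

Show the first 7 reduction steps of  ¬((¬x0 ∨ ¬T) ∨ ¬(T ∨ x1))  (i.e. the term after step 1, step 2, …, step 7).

Answer: after 7 steps: x0 ∧ T

Reduction:
  start: ¬((¬x0 ∨ ¬T) ∨ ¬(T ∨ x1))
  step 1: ¬(¬x0 ∨ ¬T) ∧ ¬¬(T ∨ x1)
  step 2: (¬¬x0 ∧ ¬¬T) ∧ ¬¬(T ∨ x1)
  step 3: (x0 ∧ ¬¬T) ∧ ¬¬(T ∨ x1)
  step 4: (x0 ∧ T) ∧ ¬¬(T ∨ x1)
  step 5: x0 ∧ ¬¬(T ∨ x1)
  step 6: x0 ∧ (T ∨ x1)
  step 7: x0 ∧ T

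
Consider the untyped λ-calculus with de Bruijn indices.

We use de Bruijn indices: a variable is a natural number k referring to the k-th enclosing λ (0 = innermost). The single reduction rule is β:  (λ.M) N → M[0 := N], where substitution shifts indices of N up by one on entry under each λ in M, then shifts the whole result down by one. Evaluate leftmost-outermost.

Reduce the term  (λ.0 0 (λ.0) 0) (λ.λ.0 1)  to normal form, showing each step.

  start: (λ.0 0 (λ.0) 0) (λ.λ.0 1)
  [1] (λ.λ.0 1) (λ.λ.0 1) (λ.0) (λ.λ.0 1)
  [2] (λ.0 (λ.λ.0 1)) (λ.0) (λ.λ.0 1)
  [3] (λ.0) (λ.λ.0 1) (λ.λ.0 1)
  [4] (λ.λ.0 1) (λ.λ.0 1)
  [5] λ.0 (λ.λ.0 1)

Answer: normal form = λ.0 (λ.λ.0 1)  (in 5 steps)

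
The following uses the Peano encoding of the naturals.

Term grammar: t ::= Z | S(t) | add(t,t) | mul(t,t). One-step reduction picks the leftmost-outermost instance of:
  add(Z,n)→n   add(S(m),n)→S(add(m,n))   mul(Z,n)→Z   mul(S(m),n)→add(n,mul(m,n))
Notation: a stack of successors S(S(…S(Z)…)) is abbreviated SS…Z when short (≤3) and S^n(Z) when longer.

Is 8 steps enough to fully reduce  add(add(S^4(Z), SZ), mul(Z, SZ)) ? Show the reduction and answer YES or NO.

Answer: NO — after 8 steps the term is S(S(S(S(add(add(Z, SZ), mul(Z, SZ)))))), not yet normal

Derivation:
  start: add(add(S^4(Z), SZ), mul(Z, SZ))
  step 1: add(S(add(SSSZ, SZ)), mul(Z, SZ))
  step 2: S(add(add(SSSZ, SZ), mul(Z, SZ)))
  step 3: S(add(S(add(SSZ, SZ)), mul(Z, SZ)))
  step 4: S(S(add(add(SSZ, SZ), mul(Z, SZ))))
  step 5: S(S(add(S(add(SZ, SZ)), mul(Z, SZ))))
  step 6: S(S(S(add(add(SZ, SZ), mul(Z, SZ)))))
  step 7: S(S(S(add(S(add(Z, SZ)), mul(Z, SZ)))))
  step 8: S(S(S(S(add(add(Z, SZ), mul(Z, SZ))))))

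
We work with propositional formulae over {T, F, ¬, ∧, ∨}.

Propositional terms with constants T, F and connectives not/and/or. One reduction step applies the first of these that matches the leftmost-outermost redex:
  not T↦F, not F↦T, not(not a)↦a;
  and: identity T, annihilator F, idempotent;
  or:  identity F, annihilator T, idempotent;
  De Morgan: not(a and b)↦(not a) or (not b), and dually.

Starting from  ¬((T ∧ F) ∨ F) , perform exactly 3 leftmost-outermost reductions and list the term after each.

Answer: after 3 steps: (F ∨ ¬F) ∧ ¬F

Working:
  start: ¬((T ∧ F) ∨ F)
  →1  ¬(T ∧ F) ∧ ¬F
  →2  (¬T ∨ ¬F) ∧ ¬F
  →3  (F ∨ ¬F) ∧ ¬F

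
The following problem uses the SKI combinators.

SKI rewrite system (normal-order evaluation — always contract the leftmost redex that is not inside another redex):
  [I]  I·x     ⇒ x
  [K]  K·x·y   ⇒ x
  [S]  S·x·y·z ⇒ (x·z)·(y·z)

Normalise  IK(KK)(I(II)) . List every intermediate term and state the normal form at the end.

Answer: normal form = KK  (in 2 steps)

Working:
  start: IK(KK)(I(II))
  step 1: K(KK)(I(II))
  step 2: KK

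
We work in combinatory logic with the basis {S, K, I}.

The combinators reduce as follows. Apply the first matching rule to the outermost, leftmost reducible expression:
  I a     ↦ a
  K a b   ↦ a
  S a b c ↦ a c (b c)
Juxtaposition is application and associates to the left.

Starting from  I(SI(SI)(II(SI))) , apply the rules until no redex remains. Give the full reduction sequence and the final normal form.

  start: I(SI(SI)(II(SI)))
  →1  SI(SI)(II(SI))
  →2  I(II(SI))(SI(II(SI)))
  →3  II(SI)(SI(II(SI)))
  →4  I(SI)(SI(II(SI)))
  →5  SI(SI(II(SI)))
  →6  SI(SI(I(SI)))
  →7  SI(SI(SI))

Answer: normal form = SI(SI(SI))  (in 7 steps)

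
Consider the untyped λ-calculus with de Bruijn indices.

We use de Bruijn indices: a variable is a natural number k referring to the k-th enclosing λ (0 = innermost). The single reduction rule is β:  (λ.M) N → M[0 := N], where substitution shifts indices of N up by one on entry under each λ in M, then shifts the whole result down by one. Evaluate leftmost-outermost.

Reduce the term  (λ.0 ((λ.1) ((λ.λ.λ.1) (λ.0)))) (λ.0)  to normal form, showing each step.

Answer: normal form = λ.0  (in 3 steps)

Reduction:
  start: (λ.0 ((λ.1) ((λ.λ.λ.1) (λ.0)))) (λ.0)
  step 1: (λ.0) ((λ.λ.0) ((λ.λ.λ.1) (λ.0)))
  step 2: (λ.λ.0) ((λ.λ.λ.1) (λ.0))
  step 3: λ.0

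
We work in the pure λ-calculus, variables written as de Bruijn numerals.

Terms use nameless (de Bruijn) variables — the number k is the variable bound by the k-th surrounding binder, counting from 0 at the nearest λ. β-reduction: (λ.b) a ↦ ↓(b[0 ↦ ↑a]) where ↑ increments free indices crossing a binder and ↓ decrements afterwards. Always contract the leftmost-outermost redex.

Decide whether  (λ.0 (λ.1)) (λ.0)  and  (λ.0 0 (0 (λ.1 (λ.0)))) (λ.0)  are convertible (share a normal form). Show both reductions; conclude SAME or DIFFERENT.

Term A:
  start: (λ.0 (λ.1)) (λ.0)
  →1  (λ.0) (λ.λ.0)
  →2  λ.λ.0

Term B:
  start: (λ.0 0 (0 (λ.1 (λ.0)))) (λ.0)
  →1  (λ.0) (λ.0) ((λ.0) (λ.(λ.0) (λ.0)))
  →2  (λ.0) ((λ.0) (λ.(λ.0) (λ.0)))
  →3  (λ.0) (λ.(λ.0) (λ.0))
  →4  λ.(λ.0) (λ.0)
  →5  λ.λ.0

Answer: SAME — A ⇓ λ.λ.0, B ⇓ λ.λ.0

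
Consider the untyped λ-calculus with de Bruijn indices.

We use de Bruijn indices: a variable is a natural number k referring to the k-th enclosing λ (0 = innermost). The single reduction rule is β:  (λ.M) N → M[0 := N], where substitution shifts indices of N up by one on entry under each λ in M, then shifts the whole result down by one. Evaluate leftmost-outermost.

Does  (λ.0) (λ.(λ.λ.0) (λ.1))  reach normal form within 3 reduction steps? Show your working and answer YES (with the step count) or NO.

  start: (λ.0) (λ.(λ.λ.0) (λ.1))
  step 1: λ.(λ.λ.0) (λ.1)
  step 2: λ.λ.0

Answer: YES — reaches normal form λ.λ.0 in 2 ≤ 3 steps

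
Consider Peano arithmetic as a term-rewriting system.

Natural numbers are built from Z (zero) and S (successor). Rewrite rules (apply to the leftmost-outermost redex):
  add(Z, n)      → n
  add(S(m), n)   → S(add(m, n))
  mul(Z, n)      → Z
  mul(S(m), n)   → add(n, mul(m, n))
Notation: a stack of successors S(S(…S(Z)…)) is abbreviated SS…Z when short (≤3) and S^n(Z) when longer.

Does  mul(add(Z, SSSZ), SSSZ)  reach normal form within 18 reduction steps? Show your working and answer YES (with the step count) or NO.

Answer: YES — reaches normal form S^9(Z) in 17 ≤ 18 steps

Derivation:
  start: mul(add(Z, SSSZ), SSSZ)
  step 1: mul(SSSZ, SSSZ)
  step 2: add(SSSZ, mul(SSZ, SSSZ))
  step 3: S(add(SSZ, mul(SSZ, SSSZ)))
  step 4: S(S(add(SZ, mul(SSZ, SSSZ))))
  step 5: S(S(S(add(Z, mul(SSZ, SSSZ)))))
  step 6: S(S(S(mul(SSZ, SSSZ))))
  step 7: S(S(S(add(SSSZ, mul(SZ, SSSZ)))))
  step 8: S(S(S(S(add(SSZ, mul(SZ, SSSZ))))))
  step 9: S(S(S(S(S(add(SZ, mul(SZ, SSSZ)))))))
  step 10: S(S(S(S(S(S(add(Z, mul(SZ, SSSZ))))))))
  step 11: S(S(S(S(S(S(mul(SZ, SSSZ)))))))
  step 12: S(S(S(S(S(S(add(SSSZ, mul(Z, SSSZ))))))))
  step 13: S(S(S(S(S(S(S(add(SSZ, mul(Z, SSSZ)))))))))
  step 14: S(S(S(S(S(S(S(S(add(SZ, mul(Z, SSSZ))))))))))
  step 15: S(S(S(S(S(S(S(S(S(add(Z, mul(Z, SSSZ)))))))))))
  step 16: S(S(S(S(S(S(S(S(S(mul(Z, SSSZ))))))))))
  step 17: S^9(Z)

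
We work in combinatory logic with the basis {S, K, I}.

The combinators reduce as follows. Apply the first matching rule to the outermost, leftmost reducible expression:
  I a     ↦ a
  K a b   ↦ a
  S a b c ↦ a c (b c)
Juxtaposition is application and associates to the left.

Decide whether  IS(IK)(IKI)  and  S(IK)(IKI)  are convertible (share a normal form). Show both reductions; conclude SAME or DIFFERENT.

Answer: SAME — A ⇓ SK(KI), B ⇓ SK(KI)

Derivation:
Term A:
  start: IS(IK)(IKI)
  [1] S(IK)(IKI)
  [2] SK(IKI)
  [3] SK(KI)

Term B:
  start: S(IK)(IKI)
  [1] SK(IKI)
  [2] SK(KI)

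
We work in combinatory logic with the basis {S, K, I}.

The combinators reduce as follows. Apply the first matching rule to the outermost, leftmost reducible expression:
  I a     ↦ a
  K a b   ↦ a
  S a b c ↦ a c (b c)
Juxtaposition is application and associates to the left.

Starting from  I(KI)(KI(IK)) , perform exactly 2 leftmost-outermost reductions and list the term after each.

  start: I(KI)(KI(IK))
  step 1: KI(KI(IK))
  step 2: I

Answer: after 2 steps: I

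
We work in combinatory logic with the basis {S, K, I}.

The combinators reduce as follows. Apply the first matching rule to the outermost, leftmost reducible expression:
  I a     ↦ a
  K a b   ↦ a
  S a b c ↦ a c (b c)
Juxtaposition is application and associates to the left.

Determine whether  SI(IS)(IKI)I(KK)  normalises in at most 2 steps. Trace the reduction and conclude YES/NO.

Answer: NO — after 2 steps the term is IKI(IS(IKI))I(KK), not yet normal

Derivation:
  start: SI(IS)(IKI)I(KK)
  →1  I(IKI)(IS(IKI))I(KK)
  →2  IKI(IS(IKI))I(KK)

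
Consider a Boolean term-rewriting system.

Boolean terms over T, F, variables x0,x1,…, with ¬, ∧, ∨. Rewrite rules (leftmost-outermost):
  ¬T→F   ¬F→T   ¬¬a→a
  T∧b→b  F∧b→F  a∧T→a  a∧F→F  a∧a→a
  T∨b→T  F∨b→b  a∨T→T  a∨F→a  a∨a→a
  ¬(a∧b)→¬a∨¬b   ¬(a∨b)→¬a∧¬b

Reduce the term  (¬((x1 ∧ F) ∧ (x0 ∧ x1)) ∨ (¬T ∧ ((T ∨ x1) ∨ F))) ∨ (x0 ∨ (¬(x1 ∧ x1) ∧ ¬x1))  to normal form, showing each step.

  start: (¬((x1 ∧ F) ∧ (x0 ∧ x1)) ∨ (¬T ∧ ((T ∨ x1) ∨ F))) ∨ (x0 ∨ (¬(x1 ∧ x1) ∧ ¬x1))
  [1] ((¬(x1 ∧ F) ∨ ¬(x0 ∧ x1)) ∨ (¬T ∧ ((T ∨ x1) ∨ F))) ∨ (x0 ∨ (¬(x1 ∧ x1) ∧ ¬x1))
  [2] (((¬x1 ∨ ¬F) ∨ ¬(x0 ∧ x1)) ∨ (¬T ∧ ((T ∨ x1) ∨ F))) ∨ (x0 ∨ (¬(x1 ∧ x1) ∧ ¬x1))
  [3] (((¬x1 ∨ T) ∨ ¬(x0 ∧ x1)) ∨ (¬T ∧ ((T ∨ x1) ∨ F))) ∨ (x0 ∨ (¬(x1 ∧ x1) ∧ ¬x1))
  [4] ((T ∨ ¬(x0 ∧ x1)) ∨ (¬T ∧ ((T ∨ x1) ∨ F))) ∨ (x0 ∨ (¬(x1 ∧ x1) ∧ ¬x1))
  [5] (T ∨ (¬T ∧ ((T ∨ x1) ∨ F))) ∨ (x0 ∨ (¬(x1 ∧ x1) ∧ ¬x1))
  [6] T ∨ (x0 ∨ (¬(x1 ∧ x1) ∧ ¬x1))
  [7] T

Answer: normal form = T  (in 7 steps)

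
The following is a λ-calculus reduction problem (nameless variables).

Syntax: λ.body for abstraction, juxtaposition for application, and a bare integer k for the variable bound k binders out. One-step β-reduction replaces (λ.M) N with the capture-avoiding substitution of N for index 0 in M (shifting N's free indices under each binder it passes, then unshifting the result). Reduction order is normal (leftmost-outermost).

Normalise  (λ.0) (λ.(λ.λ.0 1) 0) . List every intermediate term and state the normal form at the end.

Answer: normal form = λ.λ.0 1  (in 2 steps)

Reduction:
  start: (λ.0) (λ.(λ.λ.0 1) 0)
  step 1: λ.(λ.λ.0 1) 0
  step 2: λ.λ.0 1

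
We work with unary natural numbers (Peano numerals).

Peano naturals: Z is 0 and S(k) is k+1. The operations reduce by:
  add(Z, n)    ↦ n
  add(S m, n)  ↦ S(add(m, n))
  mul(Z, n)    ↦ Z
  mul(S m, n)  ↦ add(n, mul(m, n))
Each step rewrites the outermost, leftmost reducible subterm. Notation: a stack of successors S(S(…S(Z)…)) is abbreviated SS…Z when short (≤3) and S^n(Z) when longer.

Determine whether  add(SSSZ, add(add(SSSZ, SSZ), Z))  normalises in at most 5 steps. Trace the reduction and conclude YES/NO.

  start: add(SSSZ, add(add(SSSZ, SSZ), Z))
  →1  S(add(SSZ, add(add(SSSZ, SSZ), Z)))
  →2  S(S(add(SZ, add(add(SSSZ, SSZ), Z))))
  →3  S(S(S(add(Z, add(add(SSSZ, SSZ), Z)))))
  →4  S(S(S(add(add(SSSZ, SSZ), Z))))
  →5  S(S(S(add(S(add(SSZ, SSZ)), Z))))

Answer: NO — after 5 steps the term is S(S(S(add(S(add(SSZ, SSZ)), Z)))), not yet normal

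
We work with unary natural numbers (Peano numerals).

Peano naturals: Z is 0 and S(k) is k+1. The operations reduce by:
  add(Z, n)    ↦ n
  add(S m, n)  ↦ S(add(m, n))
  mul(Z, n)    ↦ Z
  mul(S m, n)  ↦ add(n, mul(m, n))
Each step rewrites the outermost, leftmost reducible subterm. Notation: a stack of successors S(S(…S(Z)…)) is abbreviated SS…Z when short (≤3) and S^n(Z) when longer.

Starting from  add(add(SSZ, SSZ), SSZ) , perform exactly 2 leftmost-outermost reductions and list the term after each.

  start: add(add(SSZ, SSZ), SSZ)
  [1] add(S(add(SZ, SSZ)), SSZ)
  [2] S(add(add(SZ, SSZ), SSZ))

Answer: after 2 steps: S(add(add(SZ, SSZ), SSZ))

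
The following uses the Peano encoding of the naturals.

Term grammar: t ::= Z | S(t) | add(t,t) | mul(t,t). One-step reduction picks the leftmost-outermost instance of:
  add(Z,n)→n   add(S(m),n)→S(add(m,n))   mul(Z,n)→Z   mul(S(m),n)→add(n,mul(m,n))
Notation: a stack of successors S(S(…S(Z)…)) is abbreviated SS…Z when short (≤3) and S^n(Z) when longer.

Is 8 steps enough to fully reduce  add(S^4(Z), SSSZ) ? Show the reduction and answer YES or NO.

  start: add(S^4(Z), SSSZ)
  [1] S(add(SSSZ, SSSZ))
  [2] S(S(add(SSZ, SSSZ)))
  [3] S(S(S(add(SZ, SSSZ))))
  [4] S(S(S(S(add(Z, SSSZ)))))
  [5] S^7(Z)

Answer: YES — reaches normal form S^7(Z) in 5 ≤ 8 steps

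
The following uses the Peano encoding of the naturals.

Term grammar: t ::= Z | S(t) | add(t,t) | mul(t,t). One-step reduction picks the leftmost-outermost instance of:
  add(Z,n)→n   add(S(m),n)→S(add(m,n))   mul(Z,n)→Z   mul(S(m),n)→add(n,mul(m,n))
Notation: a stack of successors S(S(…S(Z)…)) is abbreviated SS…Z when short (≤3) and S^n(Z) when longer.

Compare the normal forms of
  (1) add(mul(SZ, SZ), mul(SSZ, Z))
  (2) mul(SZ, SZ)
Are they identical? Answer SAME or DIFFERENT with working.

Answer: SAME — A ⇓ SZ, B ⇓ SZ

Working:
Term A:
  start: add(mul(SZ, SZ), mul(SSZ, Z))
  [1] add(add(SZ, mul(Z, SZ)), mul(SSZ, Z))
  [2] add(S(add(Z, mul(Z, SZ))), mul(SSZ, Z))
  [3] S(add(add(Z, mul(Z, SZ)), mul(SSZ, Z)))
  [4] S(add(mul(Z, SZ), mul(SSZ, Z)))
  [5] S(add(Z, mul(SSZ, Z)))
  [6] S(mul(SSZ, Z))
  [7] S(add(Z, mul(SZ, Z)))
  [8] S(mul(SZ, Z))
  [9] S(add(Z, mul(Z, Z)))
  [10] S(mul(Z, Z))
  [11] SZ

Term B:
  start: mul(SZ, SZ)
  [1] add(SZ, mul(Z, SZ))
  [2] S(add(Z, mul(Z, SZ)))
  [3] S(mul(Z, SZ))
  [4] SZ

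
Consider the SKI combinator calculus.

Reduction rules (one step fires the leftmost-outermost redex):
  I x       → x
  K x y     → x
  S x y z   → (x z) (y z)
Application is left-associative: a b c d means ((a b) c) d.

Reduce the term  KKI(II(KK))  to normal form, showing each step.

Answer: normal form = K(KK)  (in 3 steps)

Working:
  start: KKI(II(KK))
  →1  K(II(KK))
  →2  K(I(KK))
  →3  K(KK)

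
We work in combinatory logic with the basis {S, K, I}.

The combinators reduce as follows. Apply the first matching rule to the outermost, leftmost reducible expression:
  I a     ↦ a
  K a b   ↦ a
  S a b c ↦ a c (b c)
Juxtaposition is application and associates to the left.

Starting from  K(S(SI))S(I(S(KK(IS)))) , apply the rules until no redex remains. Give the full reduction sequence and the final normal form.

Answer: normal form = S(SI)(SK)  (in 3 steps)

Derivation:
  start: K(S(SI))S(I(S(KK(IS))))
  [1] S(SI)(I(S(KK(IS))))
  [2] S(SI)(S(KK(IS)))
  [3] S(SI)(SK)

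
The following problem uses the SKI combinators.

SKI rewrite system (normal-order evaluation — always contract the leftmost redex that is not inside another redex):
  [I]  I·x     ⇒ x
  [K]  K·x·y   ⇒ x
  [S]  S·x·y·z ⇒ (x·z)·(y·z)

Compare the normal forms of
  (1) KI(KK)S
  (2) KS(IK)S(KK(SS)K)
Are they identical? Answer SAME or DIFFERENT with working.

Answer: DIFFERENT — A ⇓ S, B ⇓ SS(KK)

Derivation:
Term A:
  start: KI(KK)S
  step 1: IS
  step 2: S

Term B:
  start: KS(IK)S(KK(SS)K)
  step 1: SS(KK(SS)K)
  step 2: SS(KK)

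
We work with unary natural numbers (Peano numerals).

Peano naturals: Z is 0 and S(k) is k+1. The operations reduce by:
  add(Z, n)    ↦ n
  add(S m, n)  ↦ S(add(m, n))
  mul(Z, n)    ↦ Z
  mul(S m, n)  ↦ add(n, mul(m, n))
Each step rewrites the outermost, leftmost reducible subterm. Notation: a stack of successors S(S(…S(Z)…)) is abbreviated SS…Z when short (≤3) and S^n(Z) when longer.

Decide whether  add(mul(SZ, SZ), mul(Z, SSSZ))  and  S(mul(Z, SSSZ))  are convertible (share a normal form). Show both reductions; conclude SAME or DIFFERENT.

Term A:
  start: add(mul(SZ, SZ), mul(Z, SSSZ))
  [1] add(add(SZ, mul(Z, SZ)), mul(Z, SSSZ))
  [2] add(S(add(Z, mul(Z, SZ))), mul(Z, SSSZ))
  [3] S(add(add(Z, mul(Z, SZ)), mul(Z, SSSZ)))
  [4] S(add(mul(Z, SZ), mul(Z, SSSZ)))
  [5] S(add(Z, mul(Z, SSSZ)))
  [6] S(mul(Z, SSSZ))
  [7] SZ

Term B:
  start: S(mul(Z, SSSZ))
  [1] SZ

Answer: SAME — A ⇓ SZ, B ⇓ SZ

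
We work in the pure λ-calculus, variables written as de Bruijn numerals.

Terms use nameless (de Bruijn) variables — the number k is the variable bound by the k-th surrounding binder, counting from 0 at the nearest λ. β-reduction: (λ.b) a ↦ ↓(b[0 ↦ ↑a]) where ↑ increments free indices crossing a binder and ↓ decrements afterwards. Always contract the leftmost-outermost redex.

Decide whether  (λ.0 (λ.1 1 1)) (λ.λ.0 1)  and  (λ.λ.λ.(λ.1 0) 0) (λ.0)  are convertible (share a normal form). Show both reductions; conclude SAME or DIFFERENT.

Answer: DIFFERENT — A ⇓ λ.0 (λ.λ.0 (λ.λ.0 1)), B ⇓ λ.λ.0 0

Working:
Term A:
  start: (λ.0 (λ.1 1 1)) (λ.λ.0 1)
  [1] (λ.λ.0 1) (λ.(λ.λ.0 1) (λ.λ.0 1) (λ.λ.0 1))
  [2] λ.0 (λ.(λ.λ.0 1) (λ.λ.0 1) (λ.λ.0 1))
  [3] λ.0 (λ.(λ.0 (λ.λ.0 1)) (λ.λ.0 1))
  [4] λ.0 (λ.(λ.λ.0 1) (λ.λ.0 1))
  [5] λ.0 (λ.λ.0 (λ.λ.0 1))

Term B:
  start: (λ.λ.λ.(λ.1 0) 0) (λ.0)
  [1] λ.λ.(λ.1 0) 0
  [2] λ.λ.0 0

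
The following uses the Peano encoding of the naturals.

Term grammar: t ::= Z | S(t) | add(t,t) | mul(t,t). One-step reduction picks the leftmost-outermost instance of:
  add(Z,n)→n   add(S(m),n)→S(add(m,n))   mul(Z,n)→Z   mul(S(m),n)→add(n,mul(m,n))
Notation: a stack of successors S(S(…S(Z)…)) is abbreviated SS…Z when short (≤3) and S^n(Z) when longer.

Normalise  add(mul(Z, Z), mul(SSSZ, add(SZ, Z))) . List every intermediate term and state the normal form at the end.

  start: add(mul(Z, Z), mul(SSSZ, add(SZ, Z)))
  →1  add(Z, mul(SSSZ, add(SZ, Z)))
  →2  mul(SSSZ, add(SZ, Z))
  →3  add(add(SZ, Z), mul(SSZ, add(SZ, Z)))
  →4  add(S(add(Z, Z)), mul(SSZ, add(SZ, Z)))
  →5  S(add(add(Z, Z), mul(SSZ, add(SZ, Z))))
  →6  S(add(Z, mul(SSZ, add(SZ, Z))))
  →7  S(mul(SSZ, add(SZ, Z)))
  →8  S(add(add(SZ, Z), mul(SZ, add(SZ, Z))))
  →9  S(add(S(add(Z, Z)), mul(SZ, add(SZ, Z))))
  →10  S(S(add(add(Z, Z), mul(SZ, add(SZ, Z)))))
  →11  S(S(add(Z, mul(SZ, add(SZ, Z)))))
  →12  S(S(mul(SZ, add(SZ, Z))))
  →13  S(S(add(add(SZ, Z), mul(Z, add(SZ, Z)))))
  →14  S(S(add(S(add(Z, Z)), mul(Z, add(SZ, Z)))))
  →15  S(S(S(add(add(Z, Z), mul(Z, add(SZ, Z))))))
  →16  S(S(S(add(Z, mul(Z, add(SZ, Z))))))
  →17  S(S(S(mul(Z, add(SZ, Z)))))
  →18  SSSZ

Answer: normal form = SSSZ  (in 18 steps)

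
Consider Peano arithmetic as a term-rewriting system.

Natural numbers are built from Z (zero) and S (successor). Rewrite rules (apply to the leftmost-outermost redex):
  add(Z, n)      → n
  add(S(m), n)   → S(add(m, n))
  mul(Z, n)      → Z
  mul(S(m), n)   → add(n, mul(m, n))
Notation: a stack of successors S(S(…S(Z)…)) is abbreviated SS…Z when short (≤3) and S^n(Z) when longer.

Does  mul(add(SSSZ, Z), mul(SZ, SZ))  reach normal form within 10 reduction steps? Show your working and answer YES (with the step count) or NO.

  start: mul(add(SSSZ, Z), mul(SZ, SZ))
  step 1: mul(S(add(SSZ, Z)), mul(SZ, SZ))
  step 2: add(mul(SZ, SZ), mul(add(SSZ, Z), mul(SZ, SZ)))
  step 3: add(add(SZ, mul(Z, SZ)), mul(add(SSZ, Z), mul(SZ, SZ)))
  step 4: add(S(add(Z, mul(Z, SZ))), mul(add(SSZ, Z), mul(SZ, SZ)))
  step 5: S(add(add(Z, mul(Z, SZ)), mul(add(SSZ, Z), mul(SZ, SZ))))
  step 6: S(add(mul(Z, SZ), mul(add(SSZ, Z), mul(SZ, SZ))))
  step 7: S(add(Z, mul(add(SSZ, Z), mul(SZ, SZ))))
  step 8: S(mul(add(SSZ, Z), mul(SZ, SZ)))
  step 9: S(mul(S(add(SZ, Z)), mul(SZ, SZ)))
  step 10: S(add(mul(SZ, SZ), mul(add(SZ, Z), mul(SZ, SZ))))

Answer: NO — after 10 steps the term is S(add(mul(SZ, SZ), mul(add(SZ, Z), mul(SZ, SZ)))), not yet normal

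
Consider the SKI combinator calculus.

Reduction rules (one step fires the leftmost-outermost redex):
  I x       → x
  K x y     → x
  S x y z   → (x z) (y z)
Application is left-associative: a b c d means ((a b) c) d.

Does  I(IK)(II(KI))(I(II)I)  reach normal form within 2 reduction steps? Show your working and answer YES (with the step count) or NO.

Answer: NO — after 2 steps the term is K(II(KI))(I(II)I), not yet normal

Derivation:
  start: I(IK)(II(KI))(I(II)I)
  →1  IK(II(KI))(I(II)I)
  →2  K(II(KI))(I(II)I)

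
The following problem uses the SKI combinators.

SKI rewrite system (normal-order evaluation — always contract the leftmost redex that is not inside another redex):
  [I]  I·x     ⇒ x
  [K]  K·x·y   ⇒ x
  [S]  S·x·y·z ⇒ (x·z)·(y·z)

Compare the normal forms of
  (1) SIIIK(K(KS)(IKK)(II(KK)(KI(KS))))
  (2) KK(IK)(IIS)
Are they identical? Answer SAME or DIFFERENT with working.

Term A:
  start: SIIIK(K(KS)(IKK)(II(KK)(KI(KS))))
  →1  II(II)K(K(KS)(IKK)(II(KK)(KI(KS))))
  →2  I(II)K(K(KS)(IKK)(II(KK)(KI(KS))))
  →3  IIK(K(KS)(IKK)(II(KK)(KI(KS))))
  →4  IK(K(KS)(IKK)(II(KK)(KI(KS))))
  →5  K(K(KS)(IKK)(II(KK)(KI(KS))))
  →6  K(KS(II(KK)(KI(KS))))
  →7  KS

Term B:
  start: KK(IK)(IIS)
  →1  K(IIS)
  →2  K(IS)
  →3  KS

Answer: SAME — A ⇓ KS, B ⇓ KS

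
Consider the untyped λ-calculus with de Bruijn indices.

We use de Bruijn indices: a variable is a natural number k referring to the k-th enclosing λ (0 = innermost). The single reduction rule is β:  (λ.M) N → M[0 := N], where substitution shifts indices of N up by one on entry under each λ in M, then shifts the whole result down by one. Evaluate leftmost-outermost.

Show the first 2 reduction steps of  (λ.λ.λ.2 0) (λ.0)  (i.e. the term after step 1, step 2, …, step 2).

  start: (λ.λ.λ.2 0) (λ.0)
  [1] λ.λ.(λ.0) 0
  [2] λ.λ.0

Answer: after 2 steps: λ.λ.0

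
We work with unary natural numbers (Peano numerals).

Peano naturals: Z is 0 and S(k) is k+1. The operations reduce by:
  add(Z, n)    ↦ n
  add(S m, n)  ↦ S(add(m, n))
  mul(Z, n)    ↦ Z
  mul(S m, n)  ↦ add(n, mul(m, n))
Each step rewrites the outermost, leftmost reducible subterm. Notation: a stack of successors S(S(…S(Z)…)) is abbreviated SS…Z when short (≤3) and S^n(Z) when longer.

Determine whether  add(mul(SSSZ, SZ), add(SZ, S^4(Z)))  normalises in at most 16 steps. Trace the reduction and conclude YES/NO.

  start: add(mul(SSSZ, SZ), add(SZ, S^4(Z)))
  [1] add(add(SZ, mul(SSZ, SZ)), add(SZ, S^4(Z)))
  [2] add(S(add(Z, mul(SSZ, SZ))), add(SZ, S^4(Z)))
  [3] S(add(add(Z, mul(SSZ, SZ)), add(SZ, S^4(Z))))
  [4] S(add(mul(SSZ, SZ), add(SZ, S^4(Z))))
  [5] S(add(add(SZ, mul(SZ, SZ)), add(SZ, S^4(Z))))
  [6] S(add(S(add(Z, mul(SZ, SZ))), add(SZ, S^4(Z))))
  [7] S(S(add(add(Z, mul(SZ, SZ)), add(SZ, S^4(Z)))))
  [8] S(S(add(mul(SZ, SZ), add(SZ, S^4(Z)))))
  [9] S(S(add(add(SZ, mul(Z, SZ)), add(SZ, S^4(Z)))))
  [10] S(S(add(S(add(Z, mul(Z, SZ))), add(SZ, S^4(Z)))))
  [11] S(S(S(add(add(Z, mul(Z, SZ)), add(SZ, S^4(Z))))))
  [12] S(S(S(add(mul(Z, SZ), add(SZ, S^4(Z))))))
  [13] S(S(S(add(Z, add(SZ, S^4(Z))))))
  [14] S(S(S(add(SZ, S^4(Z)))))
  [15] S(S(S(S(add(Z, S^4(Z))))))
  [16] S^8(Z)

Answer: YES — reaches normal form S^8(Z) in 16 ≤ 16 steps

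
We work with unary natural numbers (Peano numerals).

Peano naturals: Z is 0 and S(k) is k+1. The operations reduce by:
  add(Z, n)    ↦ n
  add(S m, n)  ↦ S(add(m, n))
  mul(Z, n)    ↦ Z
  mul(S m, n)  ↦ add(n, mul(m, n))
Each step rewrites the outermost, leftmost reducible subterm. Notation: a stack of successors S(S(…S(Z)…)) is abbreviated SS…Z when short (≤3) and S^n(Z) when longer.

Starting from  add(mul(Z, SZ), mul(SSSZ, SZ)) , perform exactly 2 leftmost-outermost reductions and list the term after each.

Answer: after 2 steps: mul(SSSZ, SZ)

Working:
  start: add(mul(Z, SZ), mul(SSSZ, SZ))
  →1  add(Z, mul(SSSZ, SZ))
  →2  mul(SSSZ, SZ)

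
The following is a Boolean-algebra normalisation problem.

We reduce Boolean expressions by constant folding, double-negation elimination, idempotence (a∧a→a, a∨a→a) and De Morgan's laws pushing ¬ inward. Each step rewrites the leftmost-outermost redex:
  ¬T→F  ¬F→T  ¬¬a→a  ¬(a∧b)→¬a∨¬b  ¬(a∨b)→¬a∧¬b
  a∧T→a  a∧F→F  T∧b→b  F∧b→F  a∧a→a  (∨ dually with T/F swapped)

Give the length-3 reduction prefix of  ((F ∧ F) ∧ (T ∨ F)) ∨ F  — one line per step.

  start: ((F ∧ F) ∧ (T ∨ F)) ∨ F
  →1  (F ∧ F) ∧ (T ∨ F)
  →2  F ∧ (T ∨ F)
  →3  F

Answer: after 3 steps: F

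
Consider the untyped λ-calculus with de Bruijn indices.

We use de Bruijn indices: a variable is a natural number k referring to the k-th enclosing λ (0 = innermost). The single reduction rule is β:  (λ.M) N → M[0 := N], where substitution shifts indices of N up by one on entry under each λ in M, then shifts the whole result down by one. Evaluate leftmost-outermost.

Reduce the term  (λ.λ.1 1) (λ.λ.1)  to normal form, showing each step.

  start: (λ.λ.1 1) (λ.λ.1)
  step 1: λ.(λ.λ.1) (λ.λ.1)
  step 2: λ.λ.λ.λ.1

Answer: normal form = λ.λ.λ.λ.1  (in 2 steps)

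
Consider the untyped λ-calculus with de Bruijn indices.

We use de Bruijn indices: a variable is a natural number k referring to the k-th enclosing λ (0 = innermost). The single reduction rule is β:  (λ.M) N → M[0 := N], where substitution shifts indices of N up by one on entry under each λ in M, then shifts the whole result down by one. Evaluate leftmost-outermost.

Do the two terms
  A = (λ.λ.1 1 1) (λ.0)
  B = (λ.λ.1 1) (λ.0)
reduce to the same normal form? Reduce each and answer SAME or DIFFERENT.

Term A:
  start: (λ.λ.1 1 1) (λ.0)
  →1  λ.(λ.0) (λ.0) (λ.0)
  →2  λ.(λ.0) (λ.0)
  →3  λ.λ.0

Term B:
  start: (λ.λ.1 1) (λ.0)
  →1  λ.(λ.0) (λ.0)
  →2  λ.λ.0

Answer: SAME — A ⇓ λ.λ.0, B ⇓ λ.λ.0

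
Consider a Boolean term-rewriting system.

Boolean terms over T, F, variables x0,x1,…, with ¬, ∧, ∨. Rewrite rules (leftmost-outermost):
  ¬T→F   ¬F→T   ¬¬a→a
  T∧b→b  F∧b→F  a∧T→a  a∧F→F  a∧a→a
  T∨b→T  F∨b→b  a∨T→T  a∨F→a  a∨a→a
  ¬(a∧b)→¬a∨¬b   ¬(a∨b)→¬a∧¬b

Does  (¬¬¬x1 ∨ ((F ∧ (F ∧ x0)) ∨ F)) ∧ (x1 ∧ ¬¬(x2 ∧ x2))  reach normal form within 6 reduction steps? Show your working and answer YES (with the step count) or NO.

Answer: YES — reaches normal form ¬x1 ∧ (x1 ∧ x2) in 6 ≤ 6 steps

Reduction:
  start: (¬¬¬x1 ∨ ((F ∧ (F ∧ x0)) ∨ F)) ∧ (x1 ∧ ¬¬(x2 ∧ x2))
  [1] (¬x1 ∨ ((F ∧ (F ∧ x0)) ∨ F)) ∧ (x1 ∧ ¬¬(x2 ∧ x2))
  [2] (¬x1 ∨ (F ∧ (F ∧ x0))) ∧ (x1 ∧ ¬¬(x2 ∧ x2))
  [3] (¬x1 ∨ F) ∧ (x1 ∧ ¬¬(x2 ∧ x2))
  [4] ¬x1 ∧ (x1 ∧ ¬¬(x2 ∧ x2))
  [5] ¬x1 ∧ (x1 ∧ (x2 ∧ x2))
  [6] ¬x1 ∧ (x1 ∧ x2)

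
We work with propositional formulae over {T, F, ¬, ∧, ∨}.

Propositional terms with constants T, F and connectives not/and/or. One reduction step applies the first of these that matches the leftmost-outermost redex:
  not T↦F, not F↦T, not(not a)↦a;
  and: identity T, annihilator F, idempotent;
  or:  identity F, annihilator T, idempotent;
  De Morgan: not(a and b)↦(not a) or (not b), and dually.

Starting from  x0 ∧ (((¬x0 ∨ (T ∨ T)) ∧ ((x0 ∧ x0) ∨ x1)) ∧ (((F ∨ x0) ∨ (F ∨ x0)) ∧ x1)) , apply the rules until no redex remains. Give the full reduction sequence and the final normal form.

Answer: normal form = x0 ∧ ((x0 ∨ x1) ∧ (x0 ∧ x1))  (in 6 steps)

Derivation:
  start: x0 ∧ (((¬x0 ∨ (T ∨ T)) ∧ ((x0 ∧ x0) ∨ x1)) ∧ (((F ∨ x0) ∨ (F ∨ x0)) ∧ x1))
  [1] x0 ∧ (((¬x0 ∨ T) ∧ ((x0 ∧ x0) ∨ x1)) ∧ (((F ∨ x0) ∨ (F ∨ x0)) ∧ x1))
  [2] x0 ∧ ((T ∧ ((x0 ∧ x0) ∨ x1)) ∧ (((F ∨ x0) ∨ (F ∨ x0)) ∧ x1))
  [3] x0 ∧ (((x0 ∧ x0) ∨ x1) ∧ (((F ∨ x0) ∨ (F ∨ x0)) ∧ x1))
  [4] x0 ∧ ((x0 ∨ x1) ∧ (((F ∨ x0) ∨ (F ∨ x0)) ∧ x1))
  [5] x0 ∧ ((x0 ∨ x1) ∧ ((F ∨ x0) ∧ x1))
  [6] x0 ∧ ((x0 ∨ x1) ∧ (x0 ∧ x1))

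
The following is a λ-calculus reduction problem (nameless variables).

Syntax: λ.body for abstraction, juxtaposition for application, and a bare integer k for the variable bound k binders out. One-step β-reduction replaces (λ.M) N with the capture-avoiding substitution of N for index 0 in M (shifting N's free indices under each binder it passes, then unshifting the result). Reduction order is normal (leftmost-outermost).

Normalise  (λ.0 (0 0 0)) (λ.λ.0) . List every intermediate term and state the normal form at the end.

  start: (λ.0 (0 0 0)) (λ.λ.0)
  step 1: (λ.λ.0) ((λ.λ.0) (λ.λ.0) (λ.λ.0))
  step 2: λ.0

Answer: normal form = λ.0  (in 2 steps)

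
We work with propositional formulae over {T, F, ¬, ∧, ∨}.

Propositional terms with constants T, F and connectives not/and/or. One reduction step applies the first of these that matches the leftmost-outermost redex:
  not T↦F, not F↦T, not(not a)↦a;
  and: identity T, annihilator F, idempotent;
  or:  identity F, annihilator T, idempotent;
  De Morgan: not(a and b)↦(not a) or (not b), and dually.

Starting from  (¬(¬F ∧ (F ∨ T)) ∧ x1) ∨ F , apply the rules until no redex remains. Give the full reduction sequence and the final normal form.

  start: (¬(¬F ∧ (F ∨ T)) ∧ x1) ∨ F
  →1  ¬(¬F ∧ (F ∨ T)) ∧ x1
  →2  (¬¬F ∨ ¬(F ∨ T)) ∧ x1
  →3  (F ∨ ¬(F ∨ T)) ∧ x1
  →4  ¬(F ∨ T) ∧ x1
  →5  (¬F ∧ ¬T) ∧ x1
  →6  (T ∧ ¬T) ∧ x1
  →7  ¬T ∧ x1
  →8  F ∧ x1
  →9  F

Answer: normal form = F  (in 9 steps)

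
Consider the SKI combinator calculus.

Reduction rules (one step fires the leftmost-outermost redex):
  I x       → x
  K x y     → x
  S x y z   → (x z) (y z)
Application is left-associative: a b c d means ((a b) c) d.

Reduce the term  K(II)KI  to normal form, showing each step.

Answer: normal form = I  (in 3 steps)

Reduction:
  start: K(II)KI
  [1] III
  [2] II
  [3] I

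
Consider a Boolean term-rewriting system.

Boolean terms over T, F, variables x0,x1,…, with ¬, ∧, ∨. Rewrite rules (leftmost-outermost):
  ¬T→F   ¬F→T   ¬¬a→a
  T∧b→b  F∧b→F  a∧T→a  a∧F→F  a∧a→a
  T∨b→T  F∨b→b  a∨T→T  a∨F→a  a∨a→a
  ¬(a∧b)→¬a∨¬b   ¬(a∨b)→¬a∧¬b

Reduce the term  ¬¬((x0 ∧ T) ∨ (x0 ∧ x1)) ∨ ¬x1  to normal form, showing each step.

Answer: normal form = (x0 ∨ (x0 ∧ x1)) ∨ ¬x1  (in 2 steps)

Working:
  start: ¬¬((x0 ∧ T) ∨ (x0 ∧ x1)) ∨ ¬x1
  →1  ((x0 ∧ T) ∨ (x0 ∧ x1)) ∨ ¬x1
  →2  (x0 ∨ (x0 ∧ x1)) ∨ ¬x1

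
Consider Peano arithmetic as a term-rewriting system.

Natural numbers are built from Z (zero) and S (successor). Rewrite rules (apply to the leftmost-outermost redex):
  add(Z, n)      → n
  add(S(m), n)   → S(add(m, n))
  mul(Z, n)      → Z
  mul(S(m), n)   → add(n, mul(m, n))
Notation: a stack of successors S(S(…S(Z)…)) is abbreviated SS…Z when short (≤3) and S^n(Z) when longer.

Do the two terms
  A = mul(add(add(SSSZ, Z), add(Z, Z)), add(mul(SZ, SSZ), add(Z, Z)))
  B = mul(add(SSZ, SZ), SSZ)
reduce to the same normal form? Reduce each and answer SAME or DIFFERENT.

Answer: SAME — A ⇓ S^6(Z), B ⇓ S^6(Z)

Reduction:
Term A:
  start: mul(add(add(SSSZ, Z), add(Z, Z)), add(mul(SZ, SSZ), add(Z, Z)))
  →1  mul(add(S(add(SSZ, Z)), add(Z, Z)), add(mul(SZ, SSZ), add(Z, Z)))
  →2  mul(S(add(add(SSZ, Z), add(Z, Z))), add(mul(SZ, SSZ), add(Z, Z)))
  →3  add(add(mul(SZ, SSZ), add(Z, Z)), mul(add(add(SSZ, Z), add(Z, Z)), add(mul(SZ, SSZ), add(Z, Z))))
  →4  add(add(add(SSZ, mul(Z, SSZ)), add(Z, Z)), mul(add(add(SSZ, Z), add(Z, Z)), add(mul(SZ, SSZ), add(Z, Z))))
  →5  add(add(S(add(SZ, mul(Z, SSZ))), add(Z, Z)), mul(add(add(SSZ, Z), add(Z, Z)), add(mul(SZ, SSZ), add(Z, Z))))
  →6  add(S(add(add(SZ, mul(Z, SSZ)), add(Z, Z))), mul(add(add(SSZ, Z), add(Z, Z)), add(mul(SZ, SSZ), add(Z, Z))))
  →7  S(add(add(add(SZ, mul(Z, SSZ)), add(Z, Z)), mul(add(add(SSZ, Z), add(Z, Z)), add(mul(SZ, SSZ), add(Z, Z)))))
  →8  S(add(add(S(add(Z, mul(Z, SSZ))), add(Z, Z)), mul(add(add(SSZ, Z), add(Z, Z)), add(mul(SZ, SSZ), add(Z, Z)))))
  →9  S(add(S(add(add(Z, mul(Z, SSZ)), add(Z, Z))), mul(add(add(SSZ, Z), add(Z, Z)), add(mul(SZ, SSZ), add(Z, Z)))))
  →10  S(S(add(add(add(Z, mul(Z, SSZ)), add(Z, Z)), mul(add(add(SSZ, Z), add(Z, Z)), add(mul(SZ, SSZ), add(Z, Z))))))
  →11  S(S(add(add(mul(Z, SSZ), add(Z, Z)), mul(add(add(SSZ, Z), add(Z, Z)), add(mul(SZ, SSZ), add(Z, Z))))))
  →12  S(S(add(add(Z, add(Z, Z)), mul(add(add(SSZ, Z), add(Z, Z)), add(mul(SZ, SSZ), add(Z, Z))))))
  →13  S(S(add(add(Z, Z), mul(add(add(SSZ, Z), add(Z, Z)), add(mul(SZ, SSZ), add(Z, Z))))))
  →14  S(S(add(Z, mul(add(add(SSZ, Z), add(Z, Z)), add(mul(SZ, SSZ), add(Z, Z))))))
  →15  S(S(mul(add(add(SSZ, Z), add(Z, Z)), add(mul(SZ, SSZ), add(Z, Z)))))
  →16  S(S(mul(add(S(add(SZ, Z)), add(Z, Z)), add(mul(SZ, SSZ), add(Z, Z)))))
  →17  S(S(mul(S(add(add(SZ, Z), add(Z, Z))), add(mul(SZ, SSZ), add(Z, Z)))))
  →18  S(S(add(add(mul(SZ, SSZ), add(Z, Z)), mul(add(add(SZ, Z), add(Z, Z)), add(mul(SZ, SSZ), add(Z, Z))))))
  →19  S(S(add(add(add(SSZ, mul(Z, SSZ)), add(Z, Z)), mul(add(add(SZ, Z), add(Z, Z)), add(mul(SZ, SSZ), add(Z, Z))))))
  →20  S(S(add(add(S(add(SZ, mul(Z, SSZ))), add(Z, Z)), mul(add(add(SZ, Z), add(Z, Z)), add(mul(SZ, SSZ), add(Z, Z))))))
  →21  S(S(add(S(add(add(SZ, mul(Z, SSZ)), add(Z, Z))), mul(add(add(SZ, Z), add(Z, Z)), add(mul(SZ, SSZ), add(Z, Z))))))
  →22  S(S(S(add(add(add(SZ, mul(Z, SSZ)), add(Z, Z)), mul(add(add(SZ, Z), add(Z, Z)), add(mul(SZ, SSZ), add(Z, Z)))))))
  →23  S(S(S(add(add(S(add(Z, mul(Z, SSZ))), add(Z, Z)), mul(add(add(SZ, Z), add(Z, Z)), add(mul(SZ, SSZ), add(Z, Z)))))))
  →24  S(S(S(add(S(add(add(Z, mul(Z, SSZ)), add(Z, Z))), mul(add(add(SZ, Z), add(Z, Z)), add(mul(SZ, SSZ), add(Z, Z)))))))
  →25  S(S(S(S(add(add(add(Z, mul(Z, SSZ)), add(Z, Z)), mul(add(add(SZ, Z), add(Z, Z)), add(mul(SZ, SSZ), add(Z, Z))))))))
  →26  S(S(S(S(add(add(mul(Z, SSZ), add(Z, Z)), mul(add(add(SZ, Z), add(Z, Z)), add(mul(SZ, SSZ), add(Z, Z))))))))
  →27  S(S(S(S(add(add(Z, add(Z, Z)), mul(add(add(SZ, Z), add(Z, Z)), add(mul(SZ, SSZ), add(Z, Z))))))))
  →28  S(S(S(S(add(add(Z, Z), mul(add(add(SZ, Z), add(Z, Z)), add(mul(SZ, SSZ), add(Z, Z))))))))
  →29  S(S(S(S(add(Z, mul(add(add(SZ, Z), add(Z, Z)), add(mul(SZ, SSZ), add(Z, Z))))))))
  →30  S(S(S(S(mul(add(add(SZ, Z), add(Z, Z)), add(mul(SZ, SSZ), add(Z, Z)))))))
  →31  S(S(S(S(mul(add(S(add(Z, Z)), add(Z, Z)), add(mul(SZ, SSZ), add(Z, Z)))))))
  →32  S(S(S(S(mul(S(add(add(Z, Z), add(Z, Z))), add(mul(SZ, SSZ), add(Z, Z)))))))
  →33  S(S(S(S(add(add(mul(SZ, SSZ), add(Z, Z)), mul(add(add(Z, Z), add(Z, Z)), add(mul(SZ, SSZ), add(Z, Z))))))))
  →34  S(S(S(S(add(add(add(SSZ, mul(Z, SSZ)), add(Z, Z)), mul(add(add(Z, Z), add(Z, Z)), add(mul(SZ, SSZ), add(Z, Z))))))))
  →35  S(S(S(S(add(add(S(add(SZ, mul(Z, SSZ))), add(Z, Z)), mul(add(add(Z, Z), add(Z, Z)), add(mul(SZ, SSZ), add(Z, Z))))))))
  →36  S(S(S(S(add(S(add(add(SZ, mul(Z, SSZ)), add(Z, Z))), mul(add(add(Z, Z), add(Z, Z)), add(mul(SZ, SSZ), add(Z, Z))))))))
  →37  S(S(S(S(S(add(add(add(SZ, mul(Z, SSZ)), add(Z, Z)), mul(add(add(Z, Z), add(Z, Z)), add(mul(SZ, SSZ), add(Z, Z)))))))))
  →38  S(S(S(S(S(add(add(S(add(Z, mul(Z, SSZ))), add(Z, Z)), mul(add(add(Z, Z), add(Z, Z)), add(mul(SZ, SSZ), add(Z, Z)))))))))
  →39  S(S(S(S(S(add(S(add(add(Z, mul(Z, SSZ)), add(Z, Z))), mul(add(add(Z, Z), add(Z, Z)), add(mul(SZ, SSZ), add(Z, Z)))))))))
  →40  S(S(S(S(S(S(add(add(add(Z, mul(Z, SSZ)), add(Z, Z)), mul(add(add(Z, Z), add(Z, Z)), add(mul(SZ, SSZ), add(Z, Z))))))))))
  →41  S(S(S(S(S(S(add(add(mul(Z, SSZ), add(Z, Z)), mul(add(add(Z, Z), add(Z, Z)), add(mul(SZ, SSZ), add(Z, Z))))))))))
  →42  S(S(S(S(S(S(add(add(Z, add(Z, Z)), mul(add(add(Z, Z), add(Z, Z)), add(mul(SZ, SSZ), add(Z, Z))))))))))
  →43  S(S(S(S(S(S(add(add(Z, Z), mul(add(add(Z, Z), add(Z, Z)), add(mul(SZ, SSZ), add(Z, Z))))))))))
  →44  S(S(S(S(S(S(add(Z, mul(add(add(Z, Z), add(Z, Z)), add(mul(SZ, SSZ), add(Z, Z))))))))))
  →45  S(S(S(S(S(S(mul(add(add(Z, Z), add(Z, Z)), add(mul(SZ, SSZ), add(Z, Z)))))))))
  →46  S(S(S(S(S(S(mul(add(Z, add(Z, Z)), add(mul(SZ, SSZ), add(Z, Z)))))))))
  →47  S(S(S(S(S(S(mul(add(Z, Z), add(mul(SZ, SSZ), add(Z, Z)))))))))
  →48  S(S(S(S(S(S(mul(Z, add(mul(SZ, SSZ), add(Z, Z)))))))))
  →49  S^6(Z)

Term B:
  start: mul(add(SSZ, SZ), SSZ)
  →1  mul(S(add(SZ, SZ)), SSZ)
  →2  add(SSZ, mul(add(SZ, SZ), SSZ))
  →3  S(add(SZ, mul(add(SZ, SZ), SSZ)))
  →4  S(S(add(Z, mul(add(SZ, SZ), SSZ))))
  →5  S(S(mul(add(SZ, SZ), SSZ)))
  →6  S(S(mul(S(add(Z, SZ)), SSZ)))
  →7  S(S(add(SSZ, mul(add(Z, SZ), SSZ))))
  →8  S(S(S(add(SZ, mul(add(Z, SZ), SSZ)))))
  →9  S(S(S(S(add(Z, mul(add(Z, SZ), SSZ))))))
  →10  S(S(S(S(mul(add(Z, SZ), SSZ)))))
  →11  S(S(S(S(mul(SZ, SSZ)))))
  →12  S(S(S(S(add(SSZ, mul(Z, SSZ))))))
  →13  S(S(S(S(S(add(SZ, mul(Z, SSZ)))))))
  →14  S(S(S(S(S(S(add(Z, mul(Z, SSZ))))))))
  →15  S(S(S(S(S(S(mul(Z, SSZ)))))))
  →16  S^6(Z)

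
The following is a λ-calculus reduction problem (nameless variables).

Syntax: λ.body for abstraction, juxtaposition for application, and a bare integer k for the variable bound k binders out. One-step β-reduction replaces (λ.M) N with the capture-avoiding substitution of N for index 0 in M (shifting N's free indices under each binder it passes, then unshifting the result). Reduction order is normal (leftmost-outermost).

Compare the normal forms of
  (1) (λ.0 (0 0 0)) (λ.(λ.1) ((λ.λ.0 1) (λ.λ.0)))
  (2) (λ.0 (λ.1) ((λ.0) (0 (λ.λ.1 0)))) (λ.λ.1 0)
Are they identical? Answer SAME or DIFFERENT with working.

Answer: DIFFERENT — A ⇓ λ.0, B ⇓ λ.λ.1 0

Working:
Term A:
  start: (λ.0 (0 0 0)) (λ.(λ.1) ((λ.λ.0 1) (λ.λ.0)))
  [1] (λ.(λ.1) ((λ.λ.0 1) (λ.λ.0))) ((λ.(λ.1) ((λ.λ.0 1) (λ.λ.0))) (λ.(λ.1) ((λ.λ.0 1) (λ.λ.0))) (λ.(λ.1) ((λ.λ.0 1) (λ.λ.0))))
  [2] (λ.(λ.(λ.1) ((λ.λ.0 1) (λ.λ.0))) (λ.(λ.1) ((λ.λ.0 1) (λ.λ.0))) (λ.(λ.1) ((λ.λ.0 1) (λ.λ.0)))) ((λ.λ.0 1) (λ.λ.0))
  [3] (λ.(λ.1) ((λ.λ.0 1) (λ.λ.0))) (λ.(λ.1) ((λ.λ.0 1) (λ.λ.0))) (λ.(λ.1) ((λ.λ.0 1) (λ.λ.0)))
  [4] (λ.λ.(λ.1) ((λ.λ.0 1) (λ.λ.0))) ((λ.λ.0 1) (λ.λ.0)) (λ.(λ.1) ((λ.λ.0 1) (λ.λ.0)))
  [5] (λ.(λ.1) ((λ.λ.0 1) (λ.λ.0))) (λ.(λ.1) ((λ.λ.0 1) (λ.λ.0)))
  [6] (λ.λ.(λ.1) ((λ.λ.0 1) (λ.λ.0))) ((λ.λ.0 1) (λ.λ.0))
  [7] λ.(λ.1) ((λ.λ.0 1) (λ.λ.0))
  [8] λ.0

Term B:
  start: (λ.0 (λ.1) ((λ.0) (0 (λ.λ.1 0)))) (λ.λ.1 0)
  [1] (λ.λ.1 0) (λ.λ.λ.1 0) ((λ.0) ((λ.λ.1 0) (λ.λ.1 0)))
  [2] (λ.(λ.λ.λ.1 0) 0) ((λ.0) ((λ.λ.1 0) (λ.λ.1 0)))
  [3] (λ.λ.λ.1 0) ((λ.0) ((λ.λ.1 0) (λ.λ.1 0)))
  [4] λ.λ.1 0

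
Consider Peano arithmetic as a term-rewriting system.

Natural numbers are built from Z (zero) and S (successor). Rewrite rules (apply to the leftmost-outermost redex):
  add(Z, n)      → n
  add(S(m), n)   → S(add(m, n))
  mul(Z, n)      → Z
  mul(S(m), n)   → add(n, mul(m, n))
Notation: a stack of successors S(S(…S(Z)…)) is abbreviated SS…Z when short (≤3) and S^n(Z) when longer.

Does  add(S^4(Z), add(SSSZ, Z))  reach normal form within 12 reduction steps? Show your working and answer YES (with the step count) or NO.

Answer: YES — reaches normal form S^7(Z) in 9 ≤ 12 steps

Working:
  start: add(S^4(Z), add(SSSZ, Z))
  [1] S(add(SSSZ, add(SSSZ, Z)))
  [2] S(S(add(SSZ, add(SSSZ, Z))))
  [3] S(S(S(add(SZ, add(SSSZ, Z)))))
  [4] S(S(S(S(add(Z, add(SSSZ, Z))))))
  [5] S(S(S(S(add(SSSZ, Z)))))
  [6] S(S(S(S(S(add(SSZ, Z))))))
  [7] S(S(S(S(S(S(add(SZ, Z)))))))
  [8] S(S(S(S(S(S(S(add(Z, Z))))))))
  [9] S^7(Z)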